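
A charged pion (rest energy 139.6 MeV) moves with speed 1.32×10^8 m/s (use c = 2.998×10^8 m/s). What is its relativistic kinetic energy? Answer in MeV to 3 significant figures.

K ≈ 15.9 MeV

β = v/c = 1.32×10^8 / 2.998×10^8 = 0.44029
γ = 1/√(1 − 0.44029²) = 1.1138
K = (γ − 1)m₀c² = (1.1138 − 1) × 139.6 MeV = 0.11377 × 139.6 MeV = 15.9 MeV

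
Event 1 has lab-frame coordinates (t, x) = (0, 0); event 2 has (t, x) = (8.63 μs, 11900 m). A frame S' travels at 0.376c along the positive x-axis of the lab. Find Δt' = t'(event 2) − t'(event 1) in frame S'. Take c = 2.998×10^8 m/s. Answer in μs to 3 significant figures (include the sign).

Δt' ≈ -6.79 μs

γ = 1/√(1 − 0.376²) = 1.0792
Δt' = γ(Δt − vΔx/c²) = 1.0792 × (8.63 μs − 0.376×11900 m / (2.998×10^8 m/s))
= 1.0792 × (-6.2946 μs) = -6.79 μs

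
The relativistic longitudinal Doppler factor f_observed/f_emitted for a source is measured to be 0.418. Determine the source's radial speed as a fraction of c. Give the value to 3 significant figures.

β ≈ 0.703

f_obs/f_src = √((1−β)/(1+β)) = 0.418  ⇒  (1−β)/(1+β) = 0.17472
β = |1 − D²|/(1 + D²) = |1 − 0.17472|/(1 + 0.17472) = 0.703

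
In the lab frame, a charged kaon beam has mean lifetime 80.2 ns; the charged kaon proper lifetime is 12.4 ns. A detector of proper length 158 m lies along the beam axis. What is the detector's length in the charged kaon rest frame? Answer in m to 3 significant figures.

Time dilation ⇒ γ = Δt/τ₀ = 80.2/12.4 = 6.4677
Length contraction: L = L₀/γ = 158/6.4677 = 24.4 m

L ≈ 24.4 m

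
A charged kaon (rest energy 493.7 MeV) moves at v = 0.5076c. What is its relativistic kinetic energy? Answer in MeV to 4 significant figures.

γ = 1/√(1 − 0.5076²) = 1.16064
K = (γ − 1)m₀c² = (1.16064 − 1) × 493.7 MeV = 0.160641 × 493.7 MeV = 79.31 MeV

K ≈ 79.31 MeV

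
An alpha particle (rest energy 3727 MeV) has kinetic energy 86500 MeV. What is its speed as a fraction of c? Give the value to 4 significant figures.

γ = 1 + K/(m₀c²) = 1 + 86500/3727 = 24.2090
β = √(1 − 1/γ²) = 0.9991

β ≈ 0.9991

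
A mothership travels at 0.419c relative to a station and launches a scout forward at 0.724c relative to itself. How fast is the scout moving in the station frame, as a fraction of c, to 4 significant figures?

u ≈ 0.8770c

Compose boost 2: (0.724 + 0.419)/(1 + 0.724×0.419) = 1.143/1.30336 = 0.8770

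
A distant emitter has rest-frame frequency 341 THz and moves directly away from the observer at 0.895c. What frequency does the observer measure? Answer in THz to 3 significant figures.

Relativistic Doppler: f_obs = f_src √((1−β)/(1+β))
= 341 × √(0.10500/1.8950) = 341 × 0.23539 = 80.3 THz

f_obs ≈ 80.3 THz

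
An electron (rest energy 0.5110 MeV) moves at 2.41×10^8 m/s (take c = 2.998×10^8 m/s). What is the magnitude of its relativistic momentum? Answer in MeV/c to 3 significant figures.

β = v/c = 2.41×10^8 / 2.998×10^8 = 0.80387
γ = 1/√(1 − 0.80387²) = 1.6812
p = γβm₀c = 1.6812 × 0.80387 × 0.5110 MeV/c = 0.691 MeV/c

p ≈ 0.691 MeV/c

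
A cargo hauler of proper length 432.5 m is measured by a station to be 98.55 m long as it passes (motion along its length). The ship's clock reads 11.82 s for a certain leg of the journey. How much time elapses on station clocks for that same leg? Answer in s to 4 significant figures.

Δt ≈ 51.87 s

Length contraction ⇒ γ = L₀/L = 432.5/98.55 = 4.38864
Time dilation: Δt = γτ₀ = 4.38864 × 11.82 s = 51.87 s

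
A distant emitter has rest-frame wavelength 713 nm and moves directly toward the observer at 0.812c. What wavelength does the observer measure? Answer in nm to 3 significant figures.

λ_obs ≈ 230 nm

Relativistic Doppler: λ_obs = λ_src √((1−β)/(1+β))
= 713 × √(0.18800/1.8120) = 713 × 0.32211 = 230 nm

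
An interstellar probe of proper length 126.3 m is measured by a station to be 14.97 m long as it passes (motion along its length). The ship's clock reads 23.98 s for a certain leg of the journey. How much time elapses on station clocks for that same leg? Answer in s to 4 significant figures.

Δt ≈ 202.3 s

Length contraction ⇒ γ = L₀/L = 126.3/14.97 = 8.43687
Time dilation: Δt = γτ₀ = 8.43687 × 23.98 s = 202.3 s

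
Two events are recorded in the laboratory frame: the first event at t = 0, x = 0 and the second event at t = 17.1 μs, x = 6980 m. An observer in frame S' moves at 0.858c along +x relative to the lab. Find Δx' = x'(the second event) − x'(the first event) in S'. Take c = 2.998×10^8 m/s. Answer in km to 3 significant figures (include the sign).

Δx' ≈ 5.03 km

γ = 1/√(1 − 0.858²) = 1.9469
Δx' = γ(Δx − vΔt) = 1.9469 × (6980 m − 0.858×(2.998×10^8 m/s)×17.1×10^-6 s)
= 1.9469 × (2581.4 m) = 5.03 km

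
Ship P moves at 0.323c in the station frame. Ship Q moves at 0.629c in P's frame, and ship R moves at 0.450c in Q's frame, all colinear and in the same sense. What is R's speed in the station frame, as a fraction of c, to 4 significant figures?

Compose boost 2: (0.629 + 0.323)/(1 + 0.629×0.323) = 0.9520/1.20317 = 0.791245
Compose boost 3: (0.450 + 0.791245)/(1 + 0.450×0.791245) = 1.24125/1.35606 = 0.9153

u ≈ 0.9153c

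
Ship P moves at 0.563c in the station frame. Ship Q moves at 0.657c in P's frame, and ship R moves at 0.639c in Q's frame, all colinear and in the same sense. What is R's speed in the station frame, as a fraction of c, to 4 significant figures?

Compose boost 2: (0.657 + 0.563)/(1 + 0.657×0.563) = 1.220/1.36989 = 0.890582
Compose boost 3: (0.639 + 0.890582)/(1 + 0.639×0.890582) = 1.52958/1.56908 = 0.9748

u ≈ 0.9748c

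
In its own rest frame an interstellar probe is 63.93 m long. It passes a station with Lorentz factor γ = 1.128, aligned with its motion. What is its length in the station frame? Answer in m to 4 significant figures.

L ≈ 56.68 m

γ = 1.128 (given)
Length contraction: L = L₀/γ = 63.93/1.128 = 56.68 m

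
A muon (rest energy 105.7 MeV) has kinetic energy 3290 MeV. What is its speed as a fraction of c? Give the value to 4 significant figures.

γ = 1 + K/(m₀c²) = 1 + 3290/105.7 = 32.1258
β = √(1 − 1/γ²) = 0.9995

β ≈ 0.9995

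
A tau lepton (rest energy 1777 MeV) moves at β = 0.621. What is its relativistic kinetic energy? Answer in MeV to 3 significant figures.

γ = 1/√(1 − 0.621²) = 1.2758
K = (γ − 1)m₀c² = (1.2758 − 1) × 1777 MeV = 0.27582 × 1777 MeV = 490 MeV

K ≈ 490 MeV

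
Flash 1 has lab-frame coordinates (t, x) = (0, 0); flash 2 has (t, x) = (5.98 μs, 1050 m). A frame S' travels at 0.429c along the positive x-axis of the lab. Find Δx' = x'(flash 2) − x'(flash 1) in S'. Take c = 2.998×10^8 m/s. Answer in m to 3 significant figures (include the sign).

γ = 1/√(1 − 0.429²) = 1.1070
Δx' = γ(Δx − vΔt) = 1.1070 × (1050 m − 0.429×(2.998×10^8 m/s)×5.98×10^-6 s)
= 1.1070 × (280.89 m) = 311 m

Δx' ≈ 311 m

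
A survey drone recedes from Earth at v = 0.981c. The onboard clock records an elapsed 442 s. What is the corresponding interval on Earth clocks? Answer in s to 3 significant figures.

γ = 1/√(1 − 0.981²) = 5.1544
Time dilation: Δt = γτ₀ = 5.1544 × 442 s = 2280 s

Δt ≈ 2280 s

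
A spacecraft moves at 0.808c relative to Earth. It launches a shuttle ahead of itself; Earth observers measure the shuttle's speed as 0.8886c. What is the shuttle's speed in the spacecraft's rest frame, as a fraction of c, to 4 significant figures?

Inverse velocity addition: u' = (u − v)/(1 − uv/c²)
= (0.8886 − 0.808)/(1 − 0.8886×0.808) = 0.08060/0.282011 = 0.2858

u' ≈ 0.2858c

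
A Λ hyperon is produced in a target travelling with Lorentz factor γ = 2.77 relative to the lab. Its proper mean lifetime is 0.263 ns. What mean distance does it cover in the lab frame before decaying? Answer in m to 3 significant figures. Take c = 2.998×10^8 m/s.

d ≈ 0.204 m

β = √(1 − 1/γ²) = √(1 − 1/2.77²) = 0.93256
Dilated lifetime: Δt = γτ₀ = 2.77 × 0.263 ns = 0.72851 ns
d = vΔt = 0.93256c × 0.72851 ns = 2.7958×10^8 m/s × 7.2851×10^-10 s = 0.204 m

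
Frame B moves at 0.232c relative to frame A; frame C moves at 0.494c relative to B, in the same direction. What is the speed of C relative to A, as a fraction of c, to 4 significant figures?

u ≈ 0.6514c

Compose boost 2: (0.494 + 0.232)/(1 + 0.494×0.232) = 0.7260/1.11461 = 0.6514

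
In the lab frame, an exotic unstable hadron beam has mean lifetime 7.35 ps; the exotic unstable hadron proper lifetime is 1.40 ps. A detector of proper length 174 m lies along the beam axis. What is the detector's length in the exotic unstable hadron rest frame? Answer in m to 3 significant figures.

Time dilation ⇒ γ = Δt/τ₀ = 7.35/1.40 = 5.2500
Length contraction: L = L₀/γ = 174/5.2500 = 33.1 m

L ≈ 33.1 m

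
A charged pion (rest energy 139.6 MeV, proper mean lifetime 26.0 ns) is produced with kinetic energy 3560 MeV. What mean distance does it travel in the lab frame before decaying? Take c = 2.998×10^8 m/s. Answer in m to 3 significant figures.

γ = 1 + K/(m₀c²) = 1 + 3560/139.6 = 26.501
β = √(1 − 1/γ²) = 0.99929
Dilated lifetime: γτ₀ = 26.501 × 26.0 ns = 689.04 ns
d = βc·γτ₀ = 0.99929 × (2.998×10^8 m/s) × 6.8904×10^-7 s = 206 m

d ≈ 206 m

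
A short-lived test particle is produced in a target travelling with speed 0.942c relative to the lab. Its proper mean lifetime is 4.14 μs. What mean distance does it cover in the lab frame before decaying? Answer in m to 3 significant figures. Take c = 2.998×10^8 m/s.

d ≈ 3480 m

γ = 1/√(1 − 0.942²) = 2.9796
Dilated lifetime: Δt = γτ₀ = 2.9796 × 4.14 μs = 12.336 μs
d = vΔt = 0.942c × 12.336 μs = 2.8241×10^8 m/s × 1.2336×10^-5 s = 3480 m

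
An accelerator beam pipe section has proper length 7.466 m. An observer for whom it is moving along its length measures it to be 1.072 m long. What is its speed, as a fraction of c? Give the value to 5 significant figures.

β ≈ 0.98964

γ = L₀/L = 7.466/1.072 = 6.964552
β = √(1 − 1/γ²) = 0.98964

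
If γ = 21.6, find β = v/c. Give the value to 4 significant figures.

β ≈ 0.9989

β = √(1 − 1/γ²) = √(1 − 1/21.6²) = √(0.997857) = 0.9989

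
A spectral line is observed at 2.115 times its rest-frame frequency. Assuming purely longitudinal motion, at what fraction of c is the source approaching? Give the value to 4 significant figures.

f_obs/f_src = √((1+β)/(1−β)) = 2.115  ⇒  (1+β)/(1−β) = 4.47323
β = |1 − D²|/(1 + D²) = |1 − 4.47323|/(1 + 4.47323) = 0.6346

β ≈ 0.6346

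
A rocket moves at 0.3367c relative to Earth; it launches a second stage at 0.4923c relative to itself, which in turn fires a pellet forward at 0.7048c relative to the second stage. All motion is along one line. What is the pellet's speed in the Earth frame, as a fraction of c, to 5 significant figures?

Compose boost 2: (0.4923 + 0.3367)/(1 + 0.4923×0.3367) = 0.82900/1.165757 = 0.7111257
Compose boost 3: (0.7048 + 0.7111257)/(1 + 0.7048×0.7111257) = 1.415926/1.501201 = 0.94320

u ≈ 0.94320c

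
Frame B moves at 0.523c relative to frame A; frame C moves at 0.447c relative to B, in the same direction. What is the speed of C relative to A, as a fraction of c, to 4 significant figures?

Compose boost 2: (0.447 + 0.523)/(1 + 0.447×0.523) = 0.9700/1.23378 = 0.7862

u ≈ 0.7862c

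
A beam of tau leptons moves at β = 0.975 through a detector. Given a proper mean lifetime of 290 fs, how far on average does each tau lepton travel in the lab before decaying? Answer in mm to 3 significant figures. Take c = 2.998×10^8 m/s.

γ = 1/√(1 − 0.975²) = 4.5004
Dilated lifetime: Δt = γτ₀ = 4.5004 × 290 fs = 1305.1 fs
d = vΔt = 0.975c × 1305.1 fs = 2.9230×10^8 m/s × 1.3051×10^-12 s = 0.381 mm

d ≈ 0.381 mm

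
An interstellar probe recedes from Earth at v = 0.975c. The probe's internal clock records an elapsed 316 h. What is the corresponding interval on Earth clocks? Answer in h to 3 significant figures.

Δt ≈ 1420 h

γ = 1/√(1 − 0.975²) = 4.5004
Time dilation: Δt = γτ₀ = 4.5004 × 316 h = 1420 h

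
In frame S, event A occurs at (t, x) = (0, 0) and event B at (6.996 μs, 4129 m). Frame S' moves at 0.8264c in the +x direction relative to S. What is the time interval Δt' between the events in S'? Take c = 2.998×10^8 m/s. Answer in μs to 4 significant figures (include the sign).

Δt' ≈ -7.789 μs

γ = 1/√(1 − 0.8264²) = 1.77594
Δt' = γ(Δt − vΔx/c²) = 1.77594 × (6.996 μs − 0.8264×4129 m / (2.998×10^8 m/s))
= 1.77594 × (-4.38561 μs) = -7.789 μs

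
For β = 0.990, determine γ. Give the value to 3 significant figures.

γ ≈ 7.09

γ = 1/√(1 − β²) = 1/√(1 − 0.990²) = 1/√(0.019900) = 7.09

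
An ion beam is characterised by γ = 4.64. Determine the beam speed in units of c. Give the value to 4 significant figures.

β = √(1 − 1/γ²) = √(1 − 1/4.64²) = √(0.953552) = 0.9765

β ≈ 0.9765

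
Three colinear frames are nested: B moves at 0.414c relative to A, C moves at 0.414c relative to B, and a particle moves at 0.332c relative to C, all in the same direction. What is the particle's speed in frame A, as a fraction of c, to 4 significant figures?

Compose boost 2: (0.414 + 0.414)/(1 + 0.414×0.414) = 0.8280/1.17140 = 0.706849
Compose boost 3: (0.332 + 0.706849)/(1 + 0.332×0.706849) = 1.03885/1.23467 = 0.8414

u ≈ 0.8414c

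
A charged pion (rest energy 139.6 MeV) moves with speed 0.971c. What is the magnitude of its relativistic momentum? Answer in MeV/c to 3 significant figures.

γ = 1/√(1 − 0.971²) = 4.1827
p = γβm₀c = 4.1827 × 0.971 × 139.6 MeV/c = 567 MeV/c

p ≈ 567 MeV/c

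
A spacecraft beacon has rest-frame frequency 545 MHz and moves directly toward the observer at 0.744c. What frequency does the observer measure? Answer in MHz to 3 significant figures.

Relativistic Doppler: f_obs = f_src √((1+β)/(1−β))
= 545 × √(1.7440/0.25600) = 545 × 2.6101 = 1420 MHz

f_obs ≈ 1420 MHz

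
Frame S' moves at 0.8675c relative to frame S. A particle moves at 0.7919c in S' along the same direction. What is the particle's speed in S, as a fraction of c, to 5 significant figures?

u ≈ 0.98366c

Relativistic velocity addition: u = (u' + v)/(1 + u'v/c²)
= (0.7919 + 0.8675)/(1 + 0.7919×0.8675) = 1.6594/1.686973 = 0.98366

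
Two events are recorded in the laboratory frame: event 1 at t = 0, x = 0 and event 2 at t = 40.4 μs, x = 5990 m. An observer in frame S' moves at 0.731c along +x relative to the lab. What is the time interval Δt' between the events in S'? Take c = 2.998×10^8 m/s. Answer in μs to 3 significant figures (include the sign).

γ = 1/√(1 − 0.731²) = 1.4655
Δt' = γ(Δt − vΔx/c²) = 1.4655 × (40.4 μs − 0.731×5990 m / (2.998×10^8 m/s))
= 1.4655 × (25.795 μs) = 37.8 μs

Δt' ≈ 37.8 μs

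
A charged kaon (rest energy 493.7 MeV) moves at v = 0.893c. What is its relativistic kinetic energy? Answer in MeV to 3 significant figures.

K ≈ 603 MeV

γ = 1/√(1 − 0.893²) = 2.2219
K = (γ − 1)m₀c² = (2.2219 − 1) × 493.7 MeV = 1.2219 × 493.7 MeV = 603 MeV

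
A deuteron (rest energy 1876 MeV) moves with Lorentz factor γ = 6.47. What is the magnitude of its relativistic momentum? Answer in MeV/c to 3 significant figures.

p ≈ 12000 MeV/c

β = √(1 − 1/γ²) = √(1 − 1/6.47²) = 0.98798
p = γβm₀c = 6.47 × 0.98798 × 1876 MeV/c = 12000 MeV/c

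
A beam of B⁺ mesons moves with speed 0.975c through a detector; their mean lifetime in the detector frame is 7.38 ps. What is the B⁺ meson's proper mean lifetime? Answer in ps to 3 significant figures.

γ = 1/√(1 − 0.975²) = 4.5004
Proper time: τ₀ = Δt/γ = 7.38/4.5004 = 1.64 ps

τ₀ ≈ 1.64 ps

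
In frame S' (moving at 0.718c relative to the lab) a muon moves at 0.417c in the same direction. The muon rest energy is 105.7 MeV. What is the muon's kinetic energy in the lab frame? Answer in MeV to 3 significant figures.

K ≈ 111 MeV

u_lab = (0.417 + 0.718)/(1 + 0.417×0.718) = 0.873476
γ = 1/√(1 − 0.873476²) = 2.0539
K = (γ − 1)m₀c² = (2.0539 − 1) × 105.7 = 1.0539 × 105.7 = 111 MeV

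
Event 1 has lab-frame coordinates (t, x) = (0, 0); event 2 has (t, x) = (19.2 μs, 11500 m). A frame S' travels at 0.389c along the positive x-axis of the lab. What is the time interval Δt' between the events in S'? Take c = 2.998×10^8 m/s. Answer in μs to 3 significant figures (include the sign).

Δt' ≈ 4.64 μs

γ = 1/√(1 − 0.389²) = 1.0855
Δt' = γ(Δt − vΔx/c²) = 1.0855 × (19.2 μs − 0.389×11500 m / (2.998×10^8 m/s))
= 1.0855 × (4.2784 μs) = 4.64 μs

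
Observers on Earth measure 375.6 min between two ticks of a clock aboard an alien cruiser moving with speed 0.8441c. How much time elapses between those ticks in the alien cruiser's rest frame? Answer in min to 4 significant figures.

γ = 1/√(1 − 0.8441²) = 1.86503
Proper time: τ₀ = Δt/γ = 375.6/1.86503 = 201.4 min

τ₀ ≈ 201.4 min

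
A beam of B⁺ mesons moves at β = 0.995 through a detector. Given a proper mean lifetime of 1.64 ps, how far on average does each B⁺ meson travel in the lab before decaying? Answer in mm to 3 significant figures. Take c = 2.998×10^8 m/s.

γ = 1/√(1 − 0.995²) = 10.013
Dilated lifetime: Δt = γτ₀ = 10.013 × 1.64 ps = 16.421 ps
d = vΔt = 0.995c × 16.421 ps = 2.9830×10^8 m/s × 1.6421×10^-11 s = 4.90 mm

d ≈ 4.90 mm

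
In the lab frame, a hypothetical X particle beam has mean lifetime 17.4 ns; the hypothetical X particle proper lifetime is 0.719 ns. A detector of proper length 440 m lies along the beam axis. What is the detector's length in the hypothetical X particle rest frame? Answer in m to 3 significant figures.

L ≈ 18.2 m

Time dilation ⇒ γ = Δt/τ₀ = 17.4/0.719 = 24.200
Length contraction: L = L₀/γ = 440/24.200 = 18.2 m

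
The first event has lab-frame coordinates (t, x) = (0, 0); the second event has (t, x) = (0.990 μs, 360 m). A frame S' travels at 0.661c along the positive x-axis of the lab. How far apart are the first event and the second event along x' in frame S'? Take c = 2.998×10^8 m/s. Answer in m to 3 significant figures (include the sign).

Δx' ≈ 218 m

γ = 1/√(1 − 0.661²) = 1.3326
Δx' = γ(Δx − vΔt) = 1.3326 × (360 m − 0.661×(2.998×10^8 m/s)×0.990×10^-6 s)
= 1.3326 × (163.81 m) = 218 m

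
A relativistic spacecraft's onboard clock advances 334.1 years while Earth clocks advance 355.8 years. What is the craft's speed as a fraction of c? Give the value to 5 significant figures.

β ≈ 0.34389

γ = Δt/τ₀ = 355.8/334.1 = 1.064951
β = √(1 − 1/γ²) = √(1 − 1/1.064951²) = 0.34389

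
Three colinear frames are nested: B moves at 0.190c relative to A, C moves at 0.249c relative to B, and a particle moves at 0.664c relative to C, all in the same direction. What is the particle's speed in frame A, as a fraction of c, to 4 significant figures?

Compose boost 2: (0.249 + 0.190)/(1 + 0.249×0.190) = 0.4390/1.04731 = 0.419169
Compose boost 3: (0.664 + 0.419169)/(1 + 0.664×0.419169) = 1.08317/1.27833 = 0.8473

u ≈ 0.8473c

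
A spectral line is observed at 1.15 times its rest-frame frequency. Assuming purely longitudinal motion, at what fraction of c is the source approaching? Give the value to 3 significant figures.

β ≈ 0.139

f_obs/f_src = √((1+β)/(1−β)) = 1.15  ⇒  (1+β)/(1−β) = 1.3225
β = |1 − D²|/(1 + D²) = |1 − 1.3225|/(1 + 1.3225) = 0.139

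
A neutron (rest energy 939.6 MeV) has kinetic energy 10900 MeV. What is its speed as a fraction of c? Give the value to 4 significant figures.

β ≈ 0.9968

γ = 1 + K/(m₀c²) = 1 + 10900/939.6 = 12.6007
β = √(1 − 1/γ²) = 0.9968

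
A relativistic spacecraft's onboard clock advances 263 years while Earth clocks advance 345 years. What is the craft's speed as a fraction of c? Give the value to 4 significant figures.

β ≈ 0.6472

γ = Δt/τ₀ = 345/263 = 1.31179
β = √(1 − 1/γ²) = √(1 − 1/1.31179²) = 0.6472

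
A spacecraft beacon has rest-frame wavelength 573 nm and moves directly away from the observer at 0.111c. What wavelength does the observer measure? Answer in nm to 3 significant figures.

λ_obs ≈ 641 nm

Relativistic Doppler: λ_obs = λ_src √((1+β)/(1−β))
= 573 × √(1.1110/0.88900) = 573 × 1.1179 = 641 nm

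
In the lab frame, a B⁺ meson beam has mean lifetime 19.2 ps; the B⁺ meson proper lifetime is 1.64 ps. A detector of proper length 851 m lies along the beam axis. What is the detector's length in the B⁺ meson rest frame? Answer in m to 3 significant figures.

L ≈ 72.7 m

Time dilation ⇒ γ = Δt/τ₀ = 19.2/1.64 = 11.707
Length contraction: L = L₀/γ = 851/11.707 = 72.7 m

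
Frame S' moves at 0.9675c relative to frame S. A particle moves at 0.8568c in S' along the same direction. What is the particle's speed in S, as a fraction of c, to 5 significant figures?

u ≈ 0.99746c

Relativistic velocity addition: u = (u' + v)/(1 + u'v/c²)
= (0.8568 + 0.9675)/(1 + 0.8568×0.9675) = 1.8243/1.828954 = 0.99746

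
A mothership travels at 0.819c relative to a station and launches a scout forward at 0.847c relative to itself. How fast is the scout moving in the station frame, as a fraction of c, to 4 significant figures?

u ≈ 0.9836c

Compose boost 2: (0.847 + 0.819)/(1 + 0.847×0.819) = 1.666/1.69369 = 0.9836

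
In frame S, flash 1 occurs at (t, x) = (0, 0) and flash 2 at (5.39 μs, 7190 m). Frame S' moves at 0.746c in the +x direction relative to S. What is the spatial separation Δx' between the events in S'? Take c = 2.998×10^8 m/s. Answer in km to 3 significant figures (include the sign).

Δx' ≈ 8.99 km

γ = 1/√(1 − 0.746²) = 1.5016
Δx' = γ(Δx − vΔt) = 1.5016 × (7190 m − 0.746×(2.998×10^8 m/s)×5.39×10^-6 s)
= 1.5016 × (5984.5 m) = 8.99 km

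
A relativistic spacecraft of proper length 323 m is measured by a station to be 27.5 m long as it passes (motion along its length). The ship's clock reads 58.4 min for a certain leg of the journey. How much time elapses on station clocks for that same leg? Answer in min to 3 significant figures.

Length contraction ⇒ γ = L₀/L = 323/27.5 = 11.745
Time dilation: Δt = γτ₀ = 11.745 × 58.4 min = 686 min

Δt ≈ 686 min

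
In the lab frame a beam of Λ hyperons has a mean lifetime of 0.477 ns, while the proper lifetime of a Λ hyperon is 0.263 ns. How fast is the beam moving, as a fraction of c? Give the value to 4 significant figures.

γ = Δt/τ₀ = 0.477/0.263 = 1.81369
β = √(1 − 1/γ²) = √(1 − 1/1.81369²) = 0.8343

β ≈ 0.8343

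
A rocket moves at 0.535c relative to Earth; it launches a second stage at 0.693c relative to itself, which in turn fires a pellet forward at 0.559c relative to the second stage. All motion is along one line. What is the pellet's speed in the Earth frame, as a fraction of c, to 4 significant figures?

u ≈ 0.9694c

Compose boost 2: (0.693 + 0.535)/(1 + 0.693×0.535) = 1.228/1.37075 = 0.895857
Compose boost 3: (0.559 + 0.895857)/(1 + 0.559×0.895857) = 1.45486/1.50078 = 0.9694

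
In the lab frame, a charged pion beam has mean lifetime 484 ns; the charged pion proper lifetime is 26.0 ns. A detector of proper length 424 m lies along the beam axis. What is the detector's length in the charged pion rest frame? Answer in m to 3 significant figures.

L ≈ 22.8 m

Time dilation ⇒ γ = Δt/τ₀ = 484/26.0 = 18.615
Length contraction: L = L₀/γ = 424/18.615 = 22.8 m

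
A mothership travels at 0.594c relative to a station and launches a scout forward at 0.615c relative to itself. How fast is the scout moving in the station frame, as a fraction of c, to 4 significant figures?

u ≈ 0.8855c

Compose boost 2: (0.615 + 0.594)/(1 + 0.615×0.594) = 1.209/1.36531 = 0.8855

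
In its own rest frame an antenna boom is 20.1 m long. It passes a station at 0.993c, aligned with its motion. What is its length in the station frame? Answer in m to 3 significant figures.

γ = 1/√(1 − 0.993²) = 8.4664
Length contraction: L = L₀/γ = 20.1/8.4664 = 2.37 m

L ≈ 2.37 m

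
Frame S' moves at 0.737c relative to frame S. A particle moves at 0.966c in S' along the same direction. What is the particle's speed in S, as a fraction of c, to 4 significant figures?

Relativistic velocity addition: u = (u' + v)/(1 + u'v/c²)
= (0.966 + 0.737)/(1 + 0.966×0.737) = 1.703/1.71194 = 0.9948

u ≈ 0.9948c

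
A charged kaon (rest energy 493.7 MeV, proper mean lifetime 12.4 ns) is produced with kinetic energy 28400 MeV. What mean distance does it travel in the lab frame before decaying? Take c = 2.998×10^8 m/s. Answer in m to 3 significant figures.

d ≈ 218 m

γ = 1 + K/(m₀c²) = 1 + 28400/493.7 = 58.525
β = √(1 − 1/γ²) = 0.99985
Dilated lifetime: γτ₀ = 58.525 × 12.4 ns = 725.71 ns
d = βc·γτ₀ = 0.99985 × (2.998×10^8 m/s) × 7.2571×10^-7 s = 218 m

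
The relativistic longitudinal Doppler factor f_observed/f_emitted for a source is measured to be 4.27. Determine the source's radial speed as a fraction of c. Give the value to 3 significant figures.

β ≈ 0.896

f_obs/f_src = √((1+β)/(1−β)) = 4.27  ⇒  (1+β)/(1−β) = 18.233
β = |1 − D²|/(1 + D²) = |1 − 18.233|/(1 + 18.233) = 0.896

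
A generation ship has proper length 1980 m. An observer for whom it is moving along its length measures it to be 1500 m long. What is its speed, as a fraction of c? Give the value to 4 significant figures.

γ = L₀/L = 1980/1500 = 1.32000
β = √(1 − 1/γ²) = 0.6527

β ≈ 0.6527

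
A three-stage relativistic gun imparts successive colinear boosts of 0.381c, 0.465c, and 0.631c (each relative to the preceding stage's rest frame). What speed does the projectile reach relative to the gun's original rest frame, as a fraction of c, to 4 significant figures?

Compose boost 2: (0.465 + 0.381)/(1 + 0.465×0.381) = 0.8460/1.17717 = 0.718676
Compose boost 3: (0.631 + 0.718676)/(1 + 0.631×0.718676) = 1.34968/1.45348 = 0.9286

u ≈ 0.9286c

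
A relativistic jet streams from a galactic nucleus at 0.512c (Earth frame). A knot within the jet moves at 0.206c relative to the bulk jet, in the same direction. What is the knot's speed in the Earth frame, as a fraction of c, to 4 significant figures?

u ≈ 0.6495c

Relativistic velocity addition: u = (u' + v)/(1 + u'v/c²)
= (0.206 + 0.512)/(1 + 0.206×0.512) = 0.7180/1.10547 = 0.6495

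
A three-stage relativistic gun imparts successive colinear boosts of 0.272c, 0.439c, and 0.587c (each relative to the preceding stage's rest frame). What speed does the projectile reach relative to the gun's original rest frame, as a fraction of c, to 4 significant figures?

Compose boost 2: (0.439 + 0.272)/(1 + 0.439×0.272) = 0.7110/1.11941 = 0.635157
Compose boost 3: (0.587 + 0.635157)/(1 + 0.587×0.635157) = 1.22216/1.37284 = 0.8902

u ≈ 0.8902c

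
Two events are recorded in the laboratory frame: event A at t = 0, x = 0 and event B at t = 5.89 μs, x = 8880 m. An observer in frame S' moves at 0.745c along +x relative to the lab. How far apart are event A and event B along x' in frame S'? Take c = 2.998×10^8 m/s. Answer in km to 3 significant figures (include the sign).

γ = 1/√(1 − 0.745²) = 1.4991
Δx' = γ(Δx − vΔt) = 1.4991 × (8880 m − 0.745×(2.998×10^8 m/s)×5.89×10^-6 s)
= 1.4991 × (7564.5 m) = 11.3 km

Δx' ≈ 11.3 km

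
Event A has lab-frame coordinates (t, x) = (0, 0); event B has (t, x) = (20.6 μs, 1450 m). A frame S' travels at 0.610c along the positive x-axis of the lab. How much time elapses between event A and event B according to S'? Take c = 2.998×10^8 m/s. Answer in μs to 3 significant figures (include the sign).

Δt' ≈ 22.3 μs

γ = 1/√(1 − 0.610²) = 1.2620
Δt' = γ(Δt − vΔx/c²) = 1.2620 × (20.6 μs − 0.610×1450 m / (2.998×10^8 m/s))
= 1.2620 × (17.650 μs) = 22.3 μs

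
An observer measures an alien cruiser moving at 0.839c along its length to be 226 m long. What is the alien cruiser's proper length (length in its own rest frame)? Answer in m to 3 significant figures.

L₀ ≈ 415 m

γ = 1/√(1 − 0.839²) = 1.8378
L₀ = γL = 1.8378 × 226 = 415 m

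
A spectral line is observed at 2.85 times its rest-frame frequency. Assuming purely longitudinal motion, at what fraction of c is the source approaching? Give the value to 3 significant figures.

f_obs/f_src = √((1+β)/(1−β)) = 2.85  ⇒  (1+β)/(1−β) = 8.1225
β = |1 − D²|/(1 + D²) = |1 − 8.1225|/(1 + 8.1225) = 0.781

β ≈ 0.781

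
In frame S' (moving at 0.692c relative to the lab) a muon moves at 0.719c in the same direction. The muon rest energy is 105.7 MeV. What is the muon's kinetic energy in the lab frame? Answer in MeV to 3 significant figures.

u_lab = (0.719 + 0.692)/(1 + 0.719×0.692) = 0.942207
γ = 1/√(1 − 0.942207²) = 2.9848
K = (γ − 1)m₀c² = (2.9848 − 1) × 105.7 = 1.9848 × 105.7 = 210 MeV

K ≈ 210 MeV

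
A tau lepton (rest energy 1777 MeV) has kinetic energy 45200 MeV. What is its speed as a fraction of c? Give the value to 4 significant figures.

γ = 1 + K/(m₀c²) = 1 + 45200/1777 = 26.4361
β = √(1 − 1/γ²) = 0.9993

β ≈ 0.9993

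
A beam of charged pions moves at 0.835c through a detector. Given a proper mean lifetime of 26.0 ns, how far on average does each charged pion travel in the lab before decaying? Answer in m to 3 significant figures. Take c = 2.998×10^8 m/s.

γ = 1/√(1 − 0.835²) = 1.8174
Dilated lifetime: Δt = γτ₀ = 1.8174 × 26.0 ns = 47.251 ns
d = vΔt = 0.835c × 47.251 ns = 2.5033×10^8 m/s × 4.7251×10^-8 s = 11.8 m

d ≈ 11.8 m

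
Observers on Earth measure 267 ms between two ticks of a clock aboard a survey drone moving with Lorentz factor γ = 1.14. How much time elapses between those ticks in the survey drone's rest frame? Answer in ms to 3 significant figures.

γ = 1.14 (given)
Proper time: τ₀ = Δt/γ = 267/1.14 = 234 ms

τ₀ ≈ 234 ms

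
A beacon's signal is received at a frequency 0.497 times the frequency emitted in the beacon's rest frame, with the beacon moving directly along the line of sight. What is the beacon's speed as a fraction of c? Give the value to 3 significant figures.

β ≈ 0.604

f_obs/f_src = √((1−β)/(1+β)) = 0.497  ⇒  (1−β)/(1+β) = 0.24701
β = |1 − D²|/(1 + D²) = |1 − 0.24701|/(1 + 0.24701) = 0.604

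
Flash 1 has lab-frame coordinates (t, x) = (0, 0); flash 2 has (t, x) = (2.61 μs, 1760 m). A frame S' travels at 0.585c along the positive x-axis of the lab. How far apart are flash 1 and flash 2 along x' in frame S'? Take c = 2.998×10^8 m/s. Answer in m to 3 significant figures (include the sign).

γ = 1/√(1 − 0.585²) = 1.2330
Δx' = γ(Δx − vΔt) = 1.2330 × (1760 m − 0.585×(2.998×10^8 m/s)×2.61×10^-6 s)
= 1.2330 × (1302.3 m) = 1610 m

Δx' ≈ 1610 m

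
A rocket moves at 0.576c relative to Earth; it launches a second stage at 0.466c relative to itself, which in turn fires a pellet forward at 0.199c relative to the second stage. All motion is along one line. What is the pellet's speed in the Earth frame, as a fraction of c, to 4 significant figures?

Compose boost 2: (0.466 + 0.576)/(1 + 0.466×0.576) = 1.042/1.26842 = 0.821497
Compose boost 3: (0.199 + 0.821497)/(1 + 0.199×0.821497) = 1.02050/1.16348 = 0.8771

u ≈ 0.8771c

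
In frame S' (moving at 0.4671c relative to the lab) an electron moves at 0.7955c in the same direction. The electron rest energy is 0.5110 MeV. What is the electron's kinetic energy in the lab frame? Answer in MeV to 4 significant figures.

K ≈ 0.7971 MeV

u_lab = (0.7955 + 0.4671)/(1 + 0.7955×0.4671) = 0.9205455
γ = 1/√(1 − 0.9205455²) = 2.55993
K = (γ − 1)m₀c² = (2.55993 − 1) × 0.5110 = 1.55993 × 0.5110 = 0.7971 MeV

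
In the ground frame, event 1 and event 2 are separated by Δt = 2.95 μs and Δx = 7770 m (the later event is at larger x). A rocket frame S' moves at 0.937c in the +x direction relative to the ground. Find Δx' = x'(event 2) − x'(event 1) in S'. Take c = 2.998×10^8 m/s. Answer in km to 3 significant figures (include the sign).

Δx' ≈ 19.9 km

γ = 1/√(1 − 0.937²) = 2.8626
Δx' = γ(Δx − vΔt) = 2.8626 × (7770 m − 0.937×(2.998×10^8 m/s)×2.95×10^-6 s)
= 2.8626 × (6941.3 m) = 19.9 km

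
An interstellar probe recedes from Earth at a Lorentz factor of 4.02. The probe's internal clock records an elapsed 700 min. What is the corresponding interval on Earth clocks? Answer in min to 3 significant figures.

Δt ≈ 2810 min

γ = 4.02 (given)
Time dilation: Δt = γτ₀ = 4.02 × 700 min = 2810 min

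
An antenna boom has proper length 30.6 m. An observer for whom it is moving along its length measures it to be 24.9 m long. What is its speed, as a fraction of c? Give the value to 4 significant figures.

β ≈ 0.5812

γ = L₀/L = 30.6/24.9 = 1.22892
β = √(1 − 1/γ²) = 0.5812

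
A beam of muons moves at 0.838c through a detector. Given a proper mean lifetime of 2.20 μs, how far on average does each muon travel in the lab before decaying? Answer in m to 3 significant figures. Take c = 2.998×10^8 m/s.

γ = 1/√(1 − 0.838²) = 1.8326
Dilated lifetime: Δt = γτ₀ = 1.8326 × 2.20 μs = 4.0317 μs
d = vΔt = 0.838c × 4.0317 μs = 2.5123×10^8 m/s × 4.0317×10^-6 s = 1010 m

d ≈ 1010 m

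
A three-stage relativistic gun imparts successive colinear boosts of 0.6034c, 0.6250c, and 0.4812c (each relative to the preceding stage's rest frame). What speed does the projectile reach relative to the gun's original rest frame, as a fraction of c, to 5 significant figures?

u ≈ 0.96080c

Compose boost 2: (0.6250 + 0.6034)/(1 + 0.6250×0.6034) = 1.2284/1.377125 = 0.8920033
Compose boost 3: (0.4812 + 0.8920033)/(1 + 0.4812×0.8920033) = 1.373203/1.429232 = 0.96080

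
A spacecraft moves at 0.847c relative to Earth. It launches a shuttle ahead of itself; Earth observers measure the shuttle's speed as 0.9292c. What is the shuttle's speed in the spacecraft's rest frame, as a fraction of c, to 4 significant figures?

Inverse velocity addition: u' = (u − v)/(1 − uv/c²)
= (0.9292 − 0.847)/(1 − 0.9292×0.847) = 0.08220/0.212968 = 0.3860

u' ≈ 0.3860c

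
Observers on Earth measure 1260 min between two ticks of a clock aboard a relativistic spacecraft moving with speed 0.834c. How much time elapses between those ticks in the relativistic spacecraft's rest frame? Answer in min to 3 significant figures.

γ = 1/√(1 − 0.834²) = 1.8124
Proper time: τ₀ = Δt/γ = 1260/1.8124 = 695 min

τ₀ ≈ 695 min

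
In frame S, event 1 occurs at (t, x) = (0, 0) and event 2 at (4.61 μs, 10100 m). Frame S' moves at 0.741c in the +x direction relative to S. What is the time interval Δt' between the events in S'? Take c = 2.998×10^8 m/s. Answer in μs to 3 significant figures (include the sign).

Δt' ≈ -30.3 μs

γ = 1/√(1 − 0.741²) = 1.4892
Δt' = γ(Δt − vΔx/c²) = 1.4892 × (4.61 μs − 0.741×10100 m / (2.998×10^8 m/s))
= 1.4892 × (-20.354 μs) = -30.3 μs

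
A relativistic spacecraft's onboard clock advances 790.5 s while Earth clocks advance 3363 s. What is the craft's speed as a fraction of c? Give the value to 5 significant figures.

β ≈ 0.97198

γ = Δt/τ₀ = 3363/790.5 = 4.254269
β = √(1 − 1/γ²) = √(1 − 1/4.254269²) = 0.97198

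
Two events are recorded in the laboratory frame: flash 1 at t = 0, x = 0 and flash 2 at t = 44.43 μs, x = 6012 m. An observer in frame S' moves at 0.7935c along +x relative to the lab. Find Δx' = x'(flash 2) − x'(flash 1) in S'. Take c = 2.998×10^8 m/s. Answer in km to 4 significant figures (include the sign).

γ = 1/√(1 − 0.7935²) = 1.64320
Δx' = γ(Δx − vΔt) = 1.64320 × (6012 m − 0.7935×(2.998×10^8 m/s)×44.43×10^-6 s)
= 1.64320 × (-4557.51 m) = -7.489 km

Δx' ≈ -7.489 km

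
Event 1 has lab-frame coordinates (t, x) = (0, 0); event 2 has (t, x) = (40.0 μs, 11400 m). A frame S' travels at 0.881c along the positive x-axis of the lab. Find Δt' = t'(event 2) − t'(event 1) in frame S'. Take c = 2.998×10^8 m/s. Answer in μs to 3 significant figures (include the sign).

γ = 1/√(1 − 0.881²) = 2.1136
Δt' = γ(Δt − vΔx/c²) = 2.1136 × (40.0 μs − 0.881×11400 m / (2.998×10^8 m/s))
= 2.1136 × (6.4997 μs) = 13.7 μs

Δt' ≈ 13.7 μs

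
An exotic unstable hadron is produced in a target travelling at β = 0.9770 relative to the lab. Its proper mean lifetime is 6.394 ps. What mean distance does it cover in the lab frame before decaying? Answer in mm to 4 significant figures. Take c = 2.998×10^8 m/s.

d ≈ 8.783 mm

γ = 1/√(1 − 0.9770²) = 4.68957
Dilated lifetime: Δt = γτ₀ = 4.68957 × 6.394 ps = 29.9851 ps
d = vΔt = 0.9770c × 29.9851 ps = 2.92905×10^8 m/s × 2.99851×10^-11 s = 8.783 mm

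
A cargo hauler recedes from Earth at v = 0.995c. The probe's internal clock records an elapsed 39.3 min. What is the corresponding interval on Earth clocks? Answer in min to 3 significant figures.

Δt ≈ 393 min

γ = 1/√(1 − 0.995²) = 10.013
Time dilation: Δt = γτ₀ = 10.013 × 39.3 min = 393 min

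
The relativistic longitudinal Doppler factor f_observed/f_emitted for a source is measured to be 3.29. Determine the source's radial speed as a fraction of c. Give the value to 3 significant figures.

f_obs/f_src = √((1+β)/(1−β)) = 3.29  ⇒  (1+β)/(1−β) = 10.824
β = |1 − D²|/(1 + D²) = |1 − 10.824|/(1 + 10.824) = 0.831

β ≈ 0.831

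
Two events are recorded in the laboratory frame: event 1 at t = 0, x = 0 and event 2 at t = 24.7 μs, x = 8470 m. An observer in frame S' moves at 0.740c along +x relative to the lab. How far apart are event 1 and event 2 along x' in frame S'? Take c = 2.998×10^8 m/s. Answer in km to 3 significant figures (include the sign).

Δx' ≈ 4.45 km

γ = 1/√(1 − 0.740²) = 1.4868
Δx' = γ(Δx − vΔt) = 1.4868 × (8470 m − 0.740×(2.998×10^8 m/s)×24.7×10^-6 s)
= 1.4868 × (2990.3 m) = 4.45 km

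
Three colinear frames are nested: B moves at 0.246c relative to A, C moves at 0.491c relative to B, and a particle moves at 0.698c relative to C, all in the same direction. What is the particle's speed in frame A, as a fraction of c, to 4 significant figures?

u ≈ 0.9291c

Compose boost 2: (0.491 + 0.246)/(1 + 0.491×0.246) = 0.7370/1.12079 = 0.657574
Compose boost 3: (0.698 + 0.657574)/(1 + 0.698×0.657574) = 1.35557/1.45899 = 0.9291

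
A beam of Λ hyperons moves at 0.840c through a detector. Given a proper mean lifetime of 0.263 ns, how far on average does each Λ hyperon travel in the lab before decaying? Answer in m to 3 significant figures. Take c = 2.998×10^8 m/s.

d ≈ 0.122 m

γ = 1/√(1 − 0.840²) = 1.8430
Dilated lifetime: Δt = γτ₀ = 1.8430 × 0.263 ns = 0.48472 ns
d = vΔt = 0.840c × 0.48472 ns = 2.5183×10^8 m/s × 4.8472×10^-10 s = 0.122 m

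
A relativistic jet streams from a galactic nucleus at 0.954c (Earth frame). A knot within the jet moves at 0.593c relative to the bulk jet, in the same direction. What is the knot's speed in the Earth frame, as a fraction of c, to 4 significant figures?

u ≈ 0.9880c

Relativistic velocity addition: u = (u' + v)/(1 + u'v/c²)
= (0.593 + 0.954)/(1 + 0.593×0.954) = 1.547/1.56572 = 0.9880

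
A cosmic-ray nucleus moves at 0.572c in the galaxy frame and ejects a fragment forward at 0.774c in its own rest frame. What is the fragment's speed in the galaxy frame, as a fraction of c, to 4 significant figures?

Compose boost 2: (0.774 + 0.572)/(1 + 0.774×0.572) = 1.346/1.44273 = 0.9330

u ≈ 0.9330c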